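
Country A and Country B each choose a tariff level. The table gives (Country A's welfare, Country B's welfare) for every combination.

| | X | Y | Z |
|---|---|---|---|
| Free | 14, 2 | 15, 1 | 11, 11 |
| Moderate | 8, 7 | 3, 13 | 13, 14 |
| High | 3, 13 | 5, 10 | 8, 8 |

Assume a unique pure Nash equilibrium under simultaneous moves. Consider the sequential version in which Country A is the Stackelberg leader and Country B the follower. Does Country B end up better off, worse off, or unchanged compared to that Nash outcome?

unchanged

Country B best-responds to each possible Country A move:
- Free → Country B plays Z (best of 2, 1, 11); Country A gets 11.
- Moderate → Country B plays Z (best of 7, 13, 14); Country A gets 13.
- High → Country B plays X (best of 13, 10, 8); Country A gets 3.
Country A's induced payoffs are 11, 13, 3, so Country A commits to Moderate. Subgame-perfect outcome: (Moderate, Z) with payoffs (13, 14).
Under simultaneous play:
Country A's best replies: X→Free; Y→Free; Z→Moderate.
Country B's best replies: Free→Z; Moderate→Z; High→X.
The unique mutual best reply is (Moderate, Z), giving (13, 14).
Country B earns 14 sequentially versus 14 at the Nash outcome: unchanged.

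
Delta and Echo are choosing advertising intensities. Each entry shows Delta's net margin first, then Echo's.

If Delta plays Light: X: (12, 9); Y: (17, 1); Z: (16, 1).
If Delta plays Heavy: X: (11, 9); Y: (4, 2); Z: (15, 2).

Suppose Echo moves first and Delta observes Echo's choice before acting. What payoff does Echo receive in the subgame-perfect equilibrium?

9

Delta best-responds to each possible Echo move:
- X → Delta plays Light (best of 12, 11); Echo gets 9.
- Y → Delta plays Light (best of 17, 4); Echo gets 1.
- Z → Delta plays Light (best of 16, 15); Echo gets 1.
Echo's induced payoffs are 9, 1, 1, so Echo commits to X. Subgame-perfect outcome: (Light, X) with payoffs (12, 9).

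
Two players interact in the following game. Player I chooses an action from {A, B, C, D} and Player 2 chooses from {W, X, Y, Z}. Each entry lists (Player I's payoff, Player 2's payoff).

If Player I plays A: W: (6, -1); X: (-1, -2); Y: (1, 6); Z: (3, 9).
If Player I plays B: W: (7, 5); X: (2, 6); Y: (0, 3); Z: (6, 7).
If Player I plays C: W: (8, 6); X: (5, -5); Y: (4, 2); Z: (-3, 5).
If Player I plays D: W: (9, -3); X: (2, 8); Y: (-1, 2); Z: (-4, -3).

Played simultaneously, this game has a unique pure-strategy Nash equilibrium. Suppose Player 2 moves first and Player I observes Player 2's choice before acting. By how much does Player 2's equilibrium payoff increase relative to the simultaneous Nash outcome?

Backward induction with Player 2 moving first.
- W: BR = D, leader payoff -3.
- X: BR = C, leader payoff -5.
- Y: BR = C, leader payoff 2.
- Z: BR = B, leader payoff 7.
Among -3, -5, 2, 7, the best is 7 at Z. Subgame-perfect outcome: (B, Z) with payoffs (6, 7).
For the simultaneous game, intersect best replies.
Player I's best replies: W→D; X→C; Y→C; Z→B.
Player 2's best replies: A→Z; B→Z; C→W; D→X.
The unique mutual best reply is (B, Z), giving (6, 7).
Player 2's commitment gain: 7 − 7 = 0.

0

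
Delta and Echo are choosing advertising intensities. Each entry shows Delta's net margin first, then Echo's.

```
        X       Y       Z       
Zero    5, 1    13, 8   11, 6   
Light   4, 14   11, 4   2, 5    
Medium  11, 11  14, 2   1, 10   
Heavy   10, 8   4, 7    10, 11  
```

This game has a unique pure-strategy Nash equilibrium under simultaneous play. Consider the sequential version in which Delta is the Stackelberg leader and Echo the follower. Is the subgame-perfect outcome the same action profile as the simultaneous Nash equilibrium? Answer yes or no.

Backward induction with Delta moving first.
- Zero → Echo plays Y (best of 1, 8, 6); Delta gets 13.
- Light → Echo plays X (best of 14, 4, 5); Delta gets 4.
- Medium → Echo plays X (best of 11, 2, 10); Delta gets 11.
- Heavy → Echo plays Z (best of 8, 7, 11); Delta gets 10.
Among 13, 4, 11, 10, the best is 13 at Zero. Subgame-perfect outcome: (Zero, Y) with payoffs (13, 8).
For the simultaneous game, intersect best replies.
Delta's best replies: X→Medium; Y→Medium; Z→Zero.
Echo's best replies: Zero→Y; Light→X; Medium→X; Heavy→Z.
The unique mutual best reply is (Medium, X), giving (11, 11).
Sequential outcome (Zero, Y) differs from the Nash profile (Medium, X).

no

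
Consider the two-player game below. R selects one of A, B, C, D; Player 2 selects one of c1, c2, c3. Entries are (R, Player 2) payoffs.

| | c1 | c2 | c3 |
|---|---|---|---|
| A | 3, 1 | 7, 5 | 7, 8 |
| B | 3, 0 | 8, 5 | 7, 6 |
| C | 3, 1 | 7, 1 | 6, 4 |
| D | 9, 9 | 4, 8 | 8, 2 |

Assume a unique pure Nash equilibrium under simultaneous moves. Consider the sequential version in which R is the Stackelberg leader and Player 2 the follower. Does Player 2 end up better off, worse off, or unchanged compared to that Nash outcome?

Work backward from Player 2's decision.
- A → Player 2 plays c3 (best of 1, 5, 8); R gets 7.
- B → Player 2 plays c3 (best of 0, 5, 6); R gets 7.
- C → Player 2 plays c3 (best of 1, 1, 4); R gets 6.
- D → Player 2 plays c1 (best of 9, 8, 2); R gets 9.
Maximizing over 7, 7, 6, 9, R chooses D. Subgame-perfect outcome: (D, c1) with payoffs (9, 9).
Now find the simultaneous Nash equilibrium.
R's best replies: c1→D; c2→B; c3→D.
Player 2's best replies: A→c3; B→c3; C→c3; D→c1.
Only (D, c1) has each player best-responding; Nash payoffs (9, 9).
Player 2 earns 9 sequentially versus 9 at the Nash outcome: unchanged.

unchanged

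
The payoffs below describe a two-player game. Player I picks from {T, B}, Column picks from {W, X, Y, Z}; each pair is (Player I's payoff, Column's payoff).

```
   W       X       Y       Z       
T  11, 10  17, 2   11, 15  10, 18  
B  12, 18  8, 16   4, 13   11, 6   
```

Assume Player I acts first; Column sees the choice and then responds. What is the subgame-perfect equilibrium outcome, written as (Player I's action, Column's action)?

Column best-responds to each possible Player I move:
- T → Column plays Z (best of 10, 2, 15, 18); Player I gets 10.
- B → Column plays W (best of 18, 16, 13, 6); Player I gets 12.
Among 10, 12, the best is 12 at B. Subgame-perfect outcome: (B, W) with payoffs (12, 18).

(B, W)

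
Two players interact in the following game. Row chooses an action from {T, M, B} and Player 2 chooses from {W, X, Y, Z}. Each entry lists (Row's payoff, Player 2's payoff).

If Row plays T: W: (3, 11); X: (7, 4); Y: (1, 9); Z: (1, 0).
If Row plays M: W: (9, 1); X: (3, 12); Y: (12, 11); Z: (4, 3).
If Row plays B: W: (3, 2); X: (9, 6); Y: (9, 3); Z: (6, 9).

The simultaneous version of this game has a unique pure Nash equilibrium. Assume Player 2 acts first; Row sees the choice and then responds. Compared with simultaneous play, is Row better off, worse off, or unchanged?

better off

Work backward from Row's decision.
- W: Row compares 3, 9, 3 and picks M; Player 2 would get 1.
- X: Row compares 7, 3, 9 and picks B; Player 2 would get 6.
- Y: Row compares 1, 12, 9 and picks M; Player 2 would get 11.
- Z: Row compares 1, 4, 6 and picks B; Player 2 would get 9.
Among 1, 6, 11, 9, the best is 11 at Y. Subgame-perfect outcome: (M, Y) with payoffs (12, 11).
Under simultaneous play:
Row's best replies: W→M; X→B; Y→M; Z→B.
Player 2's best replies: T→W; M→X; B→Z.
Only (B, Z) has each player best-responding; Nash payoffs (6, 9).
Row earns 12 sequentially versus 6 at the Nash outcome: better off.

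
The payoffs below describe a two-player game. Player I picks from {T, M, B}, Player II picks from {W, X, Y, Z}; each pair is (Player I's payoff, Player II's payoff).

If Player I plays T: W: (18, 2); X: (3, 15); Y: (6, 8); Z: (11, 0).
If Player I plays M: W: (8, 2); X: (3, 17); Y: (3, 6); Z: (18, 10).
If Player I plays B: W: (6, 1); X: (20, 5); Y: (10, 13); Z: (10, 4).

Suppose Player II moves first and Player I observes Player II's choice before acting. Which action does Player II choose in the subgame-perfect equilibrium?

Y

Player I best-responds to each possible Player II move:
- W → Player I plays T (best of 18, 8, 6); Player II gets 2.
- X → Player I plays B (best of 3, 3, 20); Player II gets 5.
- Y → Player I plays B (best of 6, 3, 10); Player II gets 13.
- Z → Player I plays M (best of 11, 18, 10); Player II gets 10.
Among 2, 5, 13, 10, the best is 13 at Y. Subgame-perfect outcome: (B, Y) with payoffs (10, 13).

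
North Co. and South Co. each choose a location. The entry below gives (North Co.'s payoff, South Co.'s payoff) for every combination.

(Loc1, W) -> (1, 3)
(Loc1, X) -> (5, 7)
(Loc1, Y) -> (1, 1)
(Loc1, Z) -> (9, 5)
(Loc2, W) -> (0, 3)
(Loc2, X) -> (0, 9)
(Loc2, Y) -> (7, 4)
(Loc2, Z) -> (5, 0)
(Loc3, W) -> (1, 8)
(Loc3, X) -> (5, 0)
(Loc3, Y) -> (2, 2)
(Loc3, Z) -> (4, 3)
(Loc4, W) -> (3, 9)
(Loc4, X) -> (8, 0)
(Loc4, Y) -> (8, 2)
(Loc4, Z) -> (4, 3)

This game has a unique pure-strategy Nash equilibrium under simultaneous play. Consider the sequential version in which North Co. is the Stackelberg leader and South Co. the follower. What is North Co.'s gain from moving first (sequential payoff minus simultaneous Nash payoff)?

2

Solve by backward induction (North Co. leads).
- Loc1: BR = X, leader payoff 5.
- Loc2: BR = X, leader payoff 0.
- Loc3: BR = W, leader payoff 1.
- Loc4: BR = W, leader payoff 3.
Among 5, 0, 1, 3, the best is 5 at Loc1. Subgame-perfect outcome: (Loc1, X) with payoffs (5, 7).
Under simultaneous play:
North Co.'s best replies: W→Loc4; X→Loc4; Y→Loc4; Z→Loc1.
South Co.'s best replies: Loc1→X; Loc2→X; Loc3→W; Loc4→W.
Only (Loc4, W) has each player best-responding; Nash payoffs (3, 9).
North Co.'s commitment gain: 5 − 3 = 2.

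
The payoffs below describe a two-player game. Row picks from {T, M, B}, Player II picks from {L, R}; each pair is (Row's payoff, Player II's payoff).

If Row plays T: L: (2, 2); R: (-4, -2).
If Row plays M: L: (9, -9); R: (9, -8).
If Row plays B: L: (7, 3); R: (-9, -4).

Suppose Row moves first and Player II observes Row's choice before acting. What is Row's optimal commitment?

Solve by backward induction (Row leads).
- T → Player II plays L (best of 2, -2); Row gets 2.
- M → Player II plays R (best of -9, -8); Row gets 9.
- B → Player II plays L (best of 3, -4); Row gets 7.
Row's induced payoffs are 2, 9, 7, so Row commits to M. Subgame-perfect outcome: (M, R) with payoffs (9, -8).

M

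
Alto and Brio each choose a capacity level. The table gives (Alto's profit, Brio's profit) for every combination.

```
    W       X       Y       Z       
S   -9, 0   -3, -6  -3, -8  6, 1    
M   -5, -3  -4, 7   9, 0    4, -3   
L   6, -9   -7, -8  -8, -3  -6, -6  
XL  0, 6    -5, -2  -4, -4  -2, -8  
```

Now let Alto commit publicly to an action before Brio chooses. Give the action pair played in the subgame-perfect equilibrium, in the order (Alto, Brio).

(S, Z)

Work backward from Brio's decision.
- S → Brio plays Z (best of 0, -6, -8, 1); Alto gets 6.
- M → Brio plays X (best of -3, 7, 0, -3); Alto gets -4.
- L → Brio plays Y (best of -9, -8, -3, -6); Alto gets -8.
- XL → Brio plays W (best of 6, -2, -4, -8); Alto gets 0.
Among 6, -4, -8, 0, the best is 6 at S. Subgame-perfect outcome: (S, Z) with payoffs (6, 1).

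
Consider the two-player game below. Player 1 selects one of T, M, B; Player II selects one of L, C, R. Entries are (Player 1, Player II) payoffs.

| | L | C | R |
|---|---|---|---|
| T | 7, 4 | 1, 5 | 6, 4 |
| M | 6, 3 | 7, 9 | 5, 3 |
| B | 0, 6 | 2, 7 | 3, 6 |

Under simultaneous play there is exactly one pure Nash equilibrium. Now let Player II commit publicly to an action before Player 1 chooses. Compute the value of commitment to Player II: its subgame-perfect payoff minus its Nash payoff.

0

Backward induction with Player II moving first.
- L: Player 1 compares 7, 6, 0 and picks T; Player II would get 4.
- C: Player 1 compares 1, 7, 2 and picks M; Player II would get 9.
- R: Player 1 compares 6, 5, 3 and picks T; Player II would get 4.
Maximizing over 4, 9, 4, Player II chooses C. Subgame-perfect outcome: (M, C) with payoffs (7, 9).
For the simultaneous game, intersect best replies.
Player 1's best replies: L→T; C→M; R→T.
Player II's best replies: T→C; M→C; B→C.
Only (M, C) has each player best-responding; Nash payoffs (7, 9).
Player II's commitment gain: 9 − 9 = 0.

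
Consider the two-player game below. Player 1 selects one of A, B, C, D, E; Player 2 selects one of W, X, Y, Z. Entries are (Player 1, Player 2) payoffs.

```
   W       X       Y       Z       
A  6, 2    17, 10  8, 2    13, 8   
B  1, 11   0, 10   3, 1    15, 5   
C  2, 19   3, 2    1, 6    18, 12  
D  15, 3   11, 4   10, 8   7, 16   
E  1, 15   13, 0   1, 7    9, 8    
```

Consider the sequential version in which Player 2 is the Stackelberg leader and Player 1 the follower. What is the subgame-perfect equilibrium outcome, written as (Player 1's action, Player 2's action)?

Solve by backward induction (Player 2 leads).
- W: Player 1 compares 6, 1, 2, 15, 1 and picks D; Player 2 would get 3.
- X: Player 1 compares 17, 0, 3, 11, 13 and picks A; Player 2 would get 10.
- Y: Player 1 compares 8, 3, 1, 10, 1 and picks D; Player 2 would get 8.
- Z: Player 1 compares 13, 15, 18, 7, 9 and picks C; Player 2 would get 12.
Player 2's induced payoffs are 3, 10, 8, 12, so Player 2 commits to Z. Subgame-perfect outcome: (C, Z) with payoffs (18, 12).

(C, Z)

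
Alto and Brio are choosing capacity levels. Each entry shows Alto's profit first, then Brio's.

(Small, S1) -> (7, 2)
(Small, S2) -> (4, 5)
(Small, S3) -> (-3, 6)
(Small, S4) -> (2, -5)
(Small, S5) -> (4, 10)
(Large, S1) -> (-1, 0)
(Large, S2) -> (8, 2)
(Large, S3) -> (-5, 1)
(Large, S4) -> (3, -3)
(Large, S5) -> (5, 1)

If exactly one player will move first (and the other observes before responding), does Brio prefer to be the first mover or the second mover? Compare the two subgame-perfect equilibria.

first

If Alto leads: Brio's best replies are Small→S5, Large→S2; Alto's induced payoffs 4, 8; outcome (Large, S2), payoffs (8, 2).
If Brio leads: Alto's best replies are S1→Small, S2→Large, S3→Small, S4→Large, S5→Large; Brio's induced payoffs 2, 2, 6, -3, 1; outcome (Small, S3), payoffs (-3, 6).
Brio gets 6 moving first and 2 moving second, so Brio prefers to move first.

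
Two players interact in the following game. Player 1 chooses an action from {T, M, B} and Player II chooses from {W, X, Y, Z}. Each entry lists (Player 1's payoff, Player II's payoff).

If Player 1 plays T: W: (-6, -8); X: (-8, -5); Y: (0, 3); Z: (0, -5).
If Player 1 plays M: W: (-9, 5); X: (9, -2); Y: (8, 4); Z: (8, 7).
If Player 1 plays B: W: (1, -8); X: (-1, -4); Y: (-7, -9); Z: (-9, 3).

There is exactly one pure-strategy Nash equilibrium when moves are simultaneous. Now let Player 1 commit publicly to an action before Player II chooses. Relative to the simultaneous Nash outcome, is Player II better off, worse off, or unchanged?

unchanged

Work backward from Player II's decision.
- T → Player II plays Y (best of -8, -5, 3, -5); Player 1 gets 0.
- M → Player II plays Z (best of 5, -2, 4, 7); Player 1 gets 8.
- B → Player II plays Z (best of -8, -4, -9, 3); Player 1 gets -9.
Among 0, 8, -9, the best is 8 at M. Subgame-perfect outcome: (M, Z) with payoffs (8, 7).
Under simultaneous play:
Player 1's best replies: W→B; X→M; Y→M; Z→M.
Player II's best replies: T→Y; M→Z; B→Z.
The unique mutual best reply is (M, Z), giving (8, 7).
Player II earns 7 sequentially versus 7 at the Nash outcome: unchanged.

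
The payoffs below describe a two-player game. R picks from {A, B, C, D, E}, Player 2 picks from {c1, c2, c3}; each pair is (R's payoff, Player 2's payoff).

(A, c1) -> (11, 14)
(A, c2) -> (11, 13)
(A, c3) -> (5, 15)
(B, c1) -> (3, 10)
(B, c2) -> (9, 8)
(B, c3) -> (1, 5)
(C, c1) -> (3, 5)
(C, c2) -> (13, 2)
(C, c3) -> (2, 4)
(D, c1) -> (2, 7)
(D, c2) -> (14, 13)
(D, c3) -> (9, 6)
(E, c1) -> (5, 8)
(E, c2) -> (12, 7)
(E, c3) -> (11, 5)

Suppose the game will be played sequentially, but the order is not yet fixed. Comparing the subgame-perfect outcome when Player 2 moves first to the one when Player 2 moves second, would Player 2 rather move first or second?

first

If R leads: Player 2's best replies are A→c3, B→c1, C→c1, D→c2, E→c1; R's induced payoffs 5, 3, 3, 14, 5; outcome (D, c2), payoffs (14, 13).
If Player 2 leads: R's best replies are c1→A, c2→D, c3→E; Player 2's induced payoffs 14, 13, 5; outcome (A, c1), payoffs (11, 14).
Player 2 gets 14 moving first and 13 moving second, so Player 2 prefers to move first.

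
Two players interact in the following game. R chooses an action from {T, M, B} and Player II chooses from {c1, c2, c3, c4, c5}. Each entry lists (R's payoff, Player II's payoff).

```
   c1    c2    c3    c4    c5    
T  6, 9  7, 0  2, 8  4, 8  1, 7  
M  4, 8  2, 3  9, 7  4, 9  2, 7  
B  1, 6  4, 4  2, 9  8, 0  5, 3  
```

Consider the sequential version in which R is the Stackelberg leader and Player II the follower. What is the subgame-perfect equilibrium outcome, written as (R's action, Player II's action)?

Solve by backward induction (R leads).
- T: Player II compares 9, 0, 8, 8, 7 and picks c1; R would get 6.
- M: Player II compares 8, 3, 7, 9, 7 and picks c4; R would get 4.
- B: Player II compares 6, 4, 9, 0, 3 and picks c3; R would get 2.
Maximizing over 6, 4, 2, R chooses T. Subgame-perfect outcome: (T, c1) with payoffs (6, 9).

(T, c1)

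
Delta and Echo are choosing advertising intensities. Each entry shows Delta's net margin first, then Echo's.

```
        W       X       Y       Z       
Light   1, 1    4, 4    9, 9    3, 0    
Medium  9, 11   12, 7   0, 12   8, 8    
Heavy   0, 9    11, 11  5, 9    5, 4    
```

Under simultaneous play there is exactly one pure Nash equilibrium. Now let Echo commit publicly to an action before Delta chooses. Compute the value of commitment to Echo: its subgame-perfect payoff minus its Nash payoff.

Solve by backward induction (Echo leads).
- W → Delta plays Medium (best of 1, 9, 0); Echo gets 11.
- X → Delta plays Medium (best of 4, 12, 11); Echo gets 7.
- Y → Delta plays Light (best of 9, 0, 5); Echo gets 9.
- Z → Delta plays Medium (best of 3, 8, 5); Echo gets 8.
Echo's induced payoffs are 11, 7, 9, 8, so Echo commits to W. Subgame-perfect outcome: (Medium, W) with payoffs (9, 11).
Under simultaneous play:
Delta's best replies: W→Medium; X→Medium; Y→Light; Z→Medium.
Echo's best replies: Light→Y; Medium→Y; Heavy→X.
Only (Light, Y) has each player best-responding; Nash payoffs (9, 9).
Echo's commitment gain: 11 − 9 = 2.

2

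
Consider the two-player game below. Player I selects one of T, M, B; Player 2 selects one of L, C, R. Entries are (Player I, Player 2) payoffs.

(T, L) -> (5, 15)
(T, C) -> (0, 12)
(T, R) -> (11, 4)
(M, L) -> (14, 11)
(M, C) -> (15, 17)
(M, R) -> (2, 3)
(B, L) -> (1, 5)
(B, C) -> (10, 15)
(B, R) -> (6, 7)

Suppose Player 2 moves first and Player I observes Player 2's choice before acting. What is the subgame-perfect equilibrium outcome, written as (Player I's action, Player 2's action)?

Backward induction with Player 2 moving first.
- L → Player I plays M (best of 5, 14, 1); Player 2 gets 11.
- C → Player I plays M (best of 0, 15, 10); Player 2 gets 17.
- R → Player I plays T (best of 11, 2, 6); Player 2 gets 4.
Among 11, 17, 4, the best is 17 at C. Subgame-perfect outcome: (M, C) with payoffs (15, 17).

(M, C)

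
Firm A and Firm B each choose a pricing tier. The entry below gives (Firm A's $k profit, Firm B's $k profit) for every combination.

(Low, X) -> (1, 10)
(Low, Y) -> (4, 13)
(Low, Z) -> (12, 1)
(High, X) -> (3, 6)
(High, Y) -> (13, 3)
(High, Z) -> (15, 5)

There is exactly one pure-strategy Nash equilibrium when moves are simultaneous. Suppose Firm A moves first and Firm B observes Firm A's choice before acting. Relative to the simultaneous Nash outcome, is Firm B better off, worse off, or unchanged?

better off

Backward induction with Firm A moving first.
- Low → Firm B plays Y (best of 10, 13, 1); Firm A gets 4.
- High → Firm B plays X (best of 6, 3, 5); Firm A gets 3.
Maximizing over 4, 3, Firm A chooses Low. Subgame-perfect outcome: (Low, Y) with payoffs (4, 13).
Under simultaneous play:
Firm A's best replies: X→High; Y→High; Z→High.
Firm B's best replies: Low→Y; High→X.
The unique mutual best reply is (High, X), giving (3, 6).
Firm B earns 13 sequentially versus 6 at the Nash outcome: better off.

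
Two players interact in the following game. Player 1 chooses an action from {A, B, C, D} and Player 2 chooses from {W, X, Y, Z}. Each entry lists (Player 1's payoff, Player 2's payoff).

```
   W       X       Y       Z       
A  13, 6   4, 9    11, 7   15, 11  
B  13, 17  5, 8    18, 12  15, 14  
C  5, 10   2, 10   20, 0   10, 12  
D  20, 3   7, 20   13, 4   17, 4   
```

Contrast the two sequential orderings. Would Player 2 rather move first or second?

first

If Player 1 leads: Player 2's best replies are A→Z, B→W, C→Z, D→X; Player 1's induced payoffs 15, 13, 10, 7; outcome (A, Z), payoffs (15, 11).
If Player 2 leads: Player 1's best replies are W→D, X→D, Y→C, Z→D; Player 2's induced payoffs 3, 20, 0, 4; outcome (D, X), payoffs (7, 20).
Player 2 gets 20 moving first and 11 moving second, so Player 2 prefers to move first.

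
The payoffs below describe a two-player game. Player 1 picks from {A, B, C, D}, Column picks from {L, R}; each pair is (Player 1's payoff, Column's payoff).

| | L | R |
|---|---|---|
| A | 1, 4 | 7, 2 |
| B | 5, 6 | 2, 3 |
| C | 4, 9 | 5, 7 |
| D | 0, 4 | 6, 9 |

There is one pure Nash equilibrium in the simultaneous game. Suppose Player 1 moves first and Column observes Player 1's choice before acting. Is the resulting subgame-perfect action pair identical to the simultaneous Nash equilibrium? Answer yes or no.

Solve by backward induction (Player 1 leads).
- A: BR = L, leader payoff 1.
- B: BR = L, leader payoff 5.
- C: BR = L, leader payoff 4.
- D: BR = R, leader payoff 6.
Player 1's induced payoffs are 1, 5, 4, 6, so Player 1 commits to D. Subgame-perfect outcome: (D, R) with payoffs (6, 9).
Under simultaneous play:
Player 1's best replies: L→B; R→A.
Column's best replies: A→L; B→L; C→L; D→R.
Only (B, L) has each player best-responding; Nash payoffs (5, 6).
Sequential outcome (D, R) differs from the Nash profile (B, L).

no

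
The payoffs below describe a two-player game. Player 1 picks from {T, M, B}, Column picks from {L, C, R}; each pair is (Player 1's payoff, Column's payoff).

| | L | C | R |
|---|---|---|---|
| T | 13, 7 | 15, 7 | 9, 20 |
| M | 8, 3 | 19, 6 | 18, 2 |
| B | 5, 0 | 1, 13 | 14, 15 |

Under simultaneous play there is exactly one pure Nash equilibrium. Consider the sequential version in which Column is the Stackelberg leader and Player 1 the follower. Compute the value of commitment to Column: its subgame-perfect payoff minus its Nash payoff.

Player 1 best-responds to each possible Column move:
- L: BR = T, leader payoff 7.
- C: BR = M, leader payoff 6.
- R: BR = M, leader payoff 2.
Maximizing over 7, 6, 2, Column chooses L. Subgame-perfect outcome: (T, L) with payoffs (13, 7).
Under simultaneous play:
Player 1's best replies: L→T; C→M; R→M.
Column's best replies: T→R; M→C; B→R.
The unique mutual best reply is (M, C), giving (19, 6).
Column's commitment gain: 7 − 6 = 1.

1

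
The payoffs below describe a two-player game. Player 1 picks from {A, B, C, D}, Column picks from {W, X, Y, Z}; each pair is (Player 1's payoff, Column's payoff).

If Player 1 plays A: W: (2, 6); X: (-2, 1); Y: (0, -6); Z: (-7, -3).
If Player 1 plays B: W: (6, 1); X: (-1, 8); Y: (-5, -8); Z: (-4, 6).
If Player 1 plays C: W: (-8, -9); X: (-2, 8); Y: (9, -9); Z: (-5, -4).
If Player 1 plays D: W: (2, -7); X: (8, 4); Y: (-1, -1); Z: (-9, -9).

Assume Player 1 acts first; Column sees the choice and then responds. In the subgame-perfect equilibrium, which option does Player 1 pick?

Column best-responds to each possible Player 1 move:
- A: Column compares 6, 1, -6, -3 and picks W; Player 1 would get 2.
- B: Column compares 1, 8, -8, 6 and picks X; Player 1 would get -1.
- C: Column compares -9, 8, -9, -4 and picks X; Player 1 would get -2.
- D: Column compares -7, 4, -1, -9 and picks X; Player 1 would get 8.
Maximizing over 2, -1, -2, 8, Player 1 chooses D. Subgame-perfect outcome: (D, X) with payoffs (8, 4).

D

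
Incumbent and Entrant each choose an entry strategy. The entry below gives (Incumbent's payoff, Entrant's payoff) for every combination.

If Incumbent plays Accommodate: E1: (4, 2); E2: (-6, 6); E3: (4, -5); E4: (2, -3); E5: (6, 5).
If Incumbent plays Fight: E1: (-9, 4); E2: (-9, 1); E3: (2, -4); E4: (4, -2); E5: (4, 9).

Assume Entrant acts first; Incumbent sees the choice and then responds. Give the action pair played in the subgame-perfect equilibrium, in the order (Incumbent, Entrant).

(Accommodate, E2)

Solve by backward induction (Entrant leads).
- E1: Incumbent compares 4, -9 and picks Accommodate; Entrant would get 2.
- E2: Incumbent compares -6, -9 and picks Accommodate; Entrant would get 6.
- E3: Incumbent compares 4, 2 and picks Accommodate; Entrant would get -5.
- E4: Incumbent compares 2, 4 and picks Fight; Entrant would get -2.
- E5: Incumbent compares 6, 4 and picks Accommodate; Entrant would get 5.
Entrant's induced payoffs are 2, 6, -5, -2, 5, so Entrant commits to E2. Subgame-perfect outcome: (Accommodate, E2) with payoffs (-6, 6).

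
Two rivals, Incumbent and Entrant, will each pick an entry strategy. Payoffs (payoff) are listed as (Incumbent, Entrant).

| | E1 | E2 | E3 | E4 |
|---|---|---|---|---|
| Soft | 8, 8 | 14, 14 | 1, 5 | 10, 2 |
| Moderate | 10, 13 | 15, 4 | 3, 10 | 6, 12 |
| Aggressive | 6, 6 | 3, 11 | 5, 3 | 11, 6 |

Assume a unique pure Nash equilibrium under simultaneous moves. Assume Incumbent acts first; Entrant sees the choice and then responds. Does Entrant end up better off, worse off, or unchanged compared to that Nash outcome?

better off

Solve by backward induction (Incumbent leads).
- Soft: BR = E2, leader payoff 14.
- Moderate: BR = E1, leader payoff 10.
- Aggressive: BR = E2, leader payoff 3.
Maximizing over 14, 10, 3, Incumbent chooses Soft. Subgame-perfect outcome: (Soft, E2) with payoffs (14, 14).
Now find the simultaneous Nash equilibrium.
Incumbent's best replies: E1→Moderate; E2→Moderate; E3→Aggressive; E4→Aggressive.
Entrant's best replies: Soft→E2; Moderate→E1; Aggressive→E2.
Only (Moderate, E1) has each player best-responding; Nash payoffs (10, 13).
Entrant earns 14 sequentially versus 13 at the Nash outcome: better off.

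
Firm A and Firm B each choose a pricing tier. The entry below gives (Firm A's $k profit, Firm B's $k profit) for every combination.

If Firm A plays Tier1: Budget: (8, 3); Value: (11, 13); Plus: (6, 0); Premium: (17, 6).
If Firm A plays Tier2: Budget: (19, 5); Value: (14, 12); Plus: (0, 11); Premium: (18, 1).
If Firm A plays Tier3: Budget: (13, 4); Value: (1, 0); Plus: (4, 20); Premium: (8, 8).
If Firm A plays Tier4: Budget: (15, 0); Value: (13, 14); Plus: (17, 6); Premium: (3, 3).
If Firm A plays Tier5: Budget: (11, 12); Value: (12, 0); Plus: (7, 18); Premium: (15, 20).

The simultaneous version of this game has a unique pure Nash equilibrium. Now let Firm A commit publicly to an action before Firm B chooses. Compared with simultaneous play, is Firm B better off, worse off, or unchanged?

Firm B best-responds to each possible Firm A move:
- Tier1: Firm B compares 3, 13, 0, 6 and picks Value; Firm A would get 11.
- Tier2: Firm B compares 5, 12, 11, 1 and picks Value; Firm A would get 14.
- Tier3: Firm B compares 4, 0, 20, 8 and picks Plus; Firm A would get 4.
- Tier4: Firm B compares 0, 14, 6, 3 and picks Value; Firm A would get 13.
- Tier5: Firm B compares 12, 0, 18, 20 and picks Premium; Firm A would get 15.
Firm A's induced payoffs are 11, 14, 4, 13, 15, so Firm A commits to Tier5. Subgame-perfect outcome: (Tier5, Premium) with payoffs (15, 20).
Under simultaneous play:
Firm A's best replies: Budget→Tier2; Value→Tier2; Plus→Tier4; Premium→Tier2.
Firm B's best replies: Tier1→Value; Tier2→Value; Tier3→Plus; Tier4→Value; Tier5→Premium.
Only (Tier2, Value) has each player best-responding; Nash payoffs (14, 12).
Firm B earns 20 sequentially versus 12 at the Nash outcome: better off.

better off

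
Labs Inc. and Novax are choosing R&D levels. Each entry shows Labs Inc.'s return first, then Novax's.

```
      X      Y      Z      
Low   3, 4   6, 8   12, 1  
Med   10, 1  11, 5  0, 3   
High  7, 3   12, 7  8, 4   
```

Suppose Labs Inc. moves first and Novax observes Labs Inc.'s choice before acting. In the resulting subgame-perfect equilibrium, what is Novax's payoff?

Novax best-responds to each possible Labs Inc. move:
- Low → Novax plays Y (best of 4, 8, 1); Labs Inc. gets 6.
- Med → Novax plays Y (best of 1, 5, 3); Labs Inc. gets 11.
- High → Novax plays Y (best of 3, 7, 4); Labs Inc. gets 12.
Labs Inc.'s induced payoffs are 6, 11, 12, so Labs Inc. commits to High. Subgame-perfect outcome: (High, Y) with payoffs (12, 7).

7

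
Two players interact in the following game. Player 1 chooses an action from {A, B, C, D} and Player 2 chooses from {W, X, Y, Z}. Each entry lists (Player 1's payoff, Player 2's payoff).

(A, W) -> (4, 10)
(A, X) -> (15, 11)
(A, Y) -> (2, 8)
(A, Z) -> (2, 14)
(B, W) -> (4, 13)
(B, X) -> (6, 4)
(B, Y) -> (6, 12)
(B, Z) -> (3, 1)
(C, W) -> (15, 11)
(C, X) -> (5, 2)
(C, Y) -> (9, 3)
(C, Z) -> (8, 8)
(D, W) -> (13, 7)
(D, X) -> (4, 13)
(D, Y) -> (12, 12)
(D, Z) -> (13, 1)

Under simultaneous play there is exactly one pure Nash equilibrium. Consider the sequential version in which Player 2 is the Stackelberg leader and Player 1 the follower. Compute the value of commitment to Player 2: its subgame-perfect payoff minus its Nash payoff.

Backward induction with Player 2 moving first.
- W: BR = C, leader payoff 11.
- X: BR = A, leader payoff 11.
- Y: BR = D, leader payoff 12.
- Z: BR = D, leader payoff 1.
Player 2's induced payoffs are 11, 11, 12, 1, so Player 2 commits to Y. Subgame-perfect outcome: (D, Y) with payoffs (12, 12).
Under simultaneous play:
Player 1's best replies: W→C; X→A; Y→D; Z→D.
Player 2's best replies: A→Z; B→W; C→W; D→X.
The unique mutual best reply is (C, W), giving (15, 11).
Player 2's commitment gain: 12 − 11 = 1.

1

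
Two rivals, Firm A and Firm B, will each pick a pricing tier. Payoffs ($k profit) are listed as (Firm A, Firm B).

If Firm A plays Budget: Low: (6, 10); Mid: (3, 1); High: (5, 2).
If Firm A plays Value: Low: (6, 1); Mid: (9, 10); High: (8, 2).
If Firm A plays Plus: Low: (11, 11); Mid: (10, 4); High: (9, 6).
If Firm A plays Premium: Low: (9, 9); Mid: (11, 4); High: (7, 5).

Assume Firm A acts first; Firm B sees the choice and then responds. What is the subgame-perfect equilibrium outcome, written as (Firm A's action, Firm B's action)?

(Plus, Low)

Solve by backward induction (Firm A leads).
- Budget → Firm B plays Low (best of 10, 1, 2); Firm A gets 6.
- Value → Firm B plays Mid (best of 1, 10, 2); Firm A gets 9.
- Plus → Firm B plays Low (best of 11, 4, 6); Firm A gets 11.
- Premium → Firm B plays Low (best of 9, 4, 5); Firm A gets 9.
Among 6, 9, 11, 9, the best is 11 at Plus. Subgame-perfect outcome: (Plus, Low) with payoffs (11, 11).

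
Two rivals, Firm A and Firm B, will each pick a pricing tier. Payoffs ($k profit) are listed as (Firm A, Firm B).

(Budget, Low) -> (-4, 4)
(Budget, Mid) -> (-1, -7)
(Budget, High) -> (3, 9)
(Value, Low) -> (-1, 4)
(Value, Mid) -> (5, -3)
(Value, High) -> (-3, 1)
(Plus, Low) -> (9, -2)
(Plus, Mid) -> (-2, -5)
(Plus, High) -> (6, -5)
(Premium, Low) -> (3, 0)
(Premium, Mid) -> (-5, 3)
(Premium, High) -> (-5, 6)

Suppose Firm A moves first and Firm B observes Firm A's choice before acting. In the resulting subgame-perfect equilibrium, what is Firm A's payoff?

Backward induction with Firm A moving first.
- Budget: BR = High, leader payoff 3.
- Value: BR = Low, leader payoff -1.
- Plus: BR = Low, leader payoff 9.
- Premium: BR = High, leader payoff -5.
Among 3, -1, 9, -5, the best is 9 at Plus. Subgame-perfect outcome: (Plus, Low) with payoffs (9, -2).

9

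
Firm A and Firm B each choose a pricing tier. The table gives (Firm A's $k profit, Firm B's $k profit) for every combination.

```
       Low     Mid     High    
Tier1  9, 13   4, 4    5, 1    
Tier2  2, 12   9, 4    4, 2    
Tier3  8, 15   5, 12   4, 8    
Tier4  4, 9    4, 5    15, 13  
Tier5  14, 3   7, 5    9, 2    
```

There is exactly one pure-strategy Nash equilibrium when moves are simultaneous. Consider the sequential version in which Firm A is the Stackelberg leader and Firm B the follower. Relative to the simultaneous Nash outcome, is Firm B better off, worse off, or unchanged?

Backward induction with Firm A moving first.
- Tier1 → Firm B plays Low (best of 13, 4, 1); Firm A gets 9.
- Tier2 → Firm B plays Low (best of 12, 4, 2); Firm A gets 2.
- Tier3 → Firm B plays Low (best of 15, 12, 8); Firm A gets 8.
- Tier4 → Firm B plays High (best of 9, 5, 13); Firm A gets 15.
- Tier5 → Firm B plays Mid (best of 3, 5, 2); Firm A gets 7.
Among 9, 2, 8, 15, 7, the best is 15 at Tier4. Subgame-perfect outcome: (Tier4, High) with payoffs (15, 13).
Under simultaneous play:
Firm A's best replies: Low→Tier5; Mid→Tier2; High→Tier4.
Firm B's best replies: Tier1→Low; Tier2→Low; Tier3→Low; Tier4→High; Tier5→Mid.
The unique mutual best reply is (Tier4, High), giving (15, 13).
Firm B earns 13 sequentially versus 13 at the Nash outcome: unchanged.

unchanged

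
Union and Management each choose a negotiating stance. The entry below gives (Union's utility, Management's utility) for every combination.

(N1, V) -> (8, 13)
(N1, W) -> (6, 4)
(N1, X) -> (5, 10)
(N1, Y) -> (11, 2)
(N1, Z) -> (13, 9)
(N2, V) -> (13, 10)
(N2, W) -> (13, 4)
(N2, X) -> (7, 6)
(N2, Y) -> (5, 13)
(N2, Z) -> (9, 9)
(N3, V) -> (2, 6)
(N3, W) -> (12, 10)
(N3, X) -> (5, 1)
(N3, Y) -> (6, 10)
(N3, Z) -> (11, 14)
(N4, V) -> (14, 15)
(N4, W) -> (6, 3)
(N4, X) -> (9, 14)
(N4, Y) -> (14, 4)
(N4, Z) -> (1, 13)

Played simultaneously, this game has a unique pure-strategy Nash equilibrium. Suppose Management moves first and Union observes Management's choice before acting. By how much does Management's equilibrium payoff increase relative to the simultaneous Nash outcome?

0

Work backward from Union's decision.
- V → Union plays N4 (best of 8, 13, 2, 14); Management gets 15.
- W → Union plays N2 (best of 6, 13, 12, 6); Management gets 4.
- X → Union plays N4 (best of 5, 7, 5, 9); Management gets 14.
- Y → Union plays N4 (best of 11, 5, 6, 14); Management gets 4.
- Z → Union plays N1 (best of 13, 9, 11, 1); Management gets 9.
Among 15, 4, 14, 4, 9, the best is 15 at V. Subgame-perfect outcome: (N4, V) with payoffs (14, 15).
For the simultaneous game, intersect best replies.
Union's best replies: V→N4; W→N2; X→N4; Y→N4; Z→N1.
Management's best replies: N1→V; N2→Y; N3→Z; N4→V.
Only (N4, V) has each player best-responding; Nash payoffs (14, 15).
Management's commitment gain: 15 − 15 = 0.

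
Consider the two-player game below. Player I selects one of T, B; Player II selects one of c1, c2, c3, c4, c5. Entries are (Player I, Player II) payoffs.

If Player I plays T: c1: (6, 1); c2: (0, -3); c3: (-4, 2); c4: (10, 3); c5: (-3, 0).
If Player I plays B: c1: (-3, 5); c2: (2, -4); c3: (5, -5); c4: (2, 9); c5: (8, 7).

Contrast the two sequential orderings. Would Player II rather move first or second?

first

If Player I leads: Player II's best replies are T→c4, B→c4; Player I's induced payoffs 10, 2; outcome (T, c4), payoffs (10, 3).
If Player II leads: Player I's best replies are c1→T, c2→B, c3→B, c4→T, c5→B; Player II's induced payoffs 1, -4, -5, 3, 7; outcome (B, c5), payoffs (8, 7).
Player II gets 7 moving first and 3 moving second, so Player II prefers to move first.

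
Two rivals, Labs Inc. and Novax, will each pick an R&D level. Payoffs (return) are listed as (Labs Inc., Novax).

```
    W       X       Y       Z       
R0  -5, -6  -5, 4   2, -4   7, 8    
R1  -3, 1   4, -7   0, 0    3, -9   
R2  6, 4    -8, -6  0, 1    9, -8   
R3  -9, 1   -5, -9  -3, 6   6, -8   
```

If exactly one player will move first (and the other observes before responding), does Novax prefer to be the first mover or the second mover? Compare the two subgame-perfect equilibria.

If Labs Inc. leads: Novax's best replies are R0→Z, R1→W, R2→W, R3→Y; Labs Inc.'s induced payoffs 7, -3, 6, -3; outcome (R0, Z), payoffs (7, 8).
If Novax leads: Labs Inc.'s best replies are W→R2, X→R1, Y→R0, Z→R2; Novax's induced payoffs 4, -7, -4, -8; outcome (R2, W), payoffs (6, 4).
Novax gets 4 moving first and 8 moving second, so Novax prefers to move second.

second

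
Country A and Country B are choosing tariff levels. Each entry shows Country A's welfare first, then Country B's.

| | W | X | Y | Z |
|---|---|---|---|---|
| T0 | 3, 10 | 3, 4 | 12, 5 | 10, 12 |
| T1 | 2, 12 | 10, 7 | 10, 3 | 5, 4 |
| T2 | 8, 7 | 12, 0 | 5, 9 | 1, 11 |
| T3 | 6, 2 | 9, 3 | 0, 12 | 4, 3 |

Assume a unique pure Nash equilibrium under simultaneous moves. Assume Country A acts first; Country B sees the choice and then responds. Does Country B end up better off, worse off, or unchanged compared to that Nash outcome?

unchanged

Solve by backward induction (Country A leads).
- T0: Country B compares 10, 4, 5, 12 and picks Z; Country A would get 10.
- T1: Country B compares 12, 7, 3, 4 and picks W; Country A would get 2.
- T2: Country B compares 7, 0, 9, 11 and picks Z; Country A would get 1.
- T3: Country B compares 2, 3, 12, 3 and picks Y; Country A would get 0.
Among 10, 2, 1, 0, the best is 10 at T0. Subgame-perfect outcome: (T0, Z) with payoffs (10, 12).
For the simultaneous game, intersect best replies.
Country A's best replies: W→T2; X→T2; Y→T0; Z→T0.
Country B's best replies: T0→Z; T1→W; T2→Z; T3→Y.
The unique mutual best reply is (T0, Z), giving (10, 12).
Country B earns 12 sequentially versus 12 at the Nash outcome: unchanged.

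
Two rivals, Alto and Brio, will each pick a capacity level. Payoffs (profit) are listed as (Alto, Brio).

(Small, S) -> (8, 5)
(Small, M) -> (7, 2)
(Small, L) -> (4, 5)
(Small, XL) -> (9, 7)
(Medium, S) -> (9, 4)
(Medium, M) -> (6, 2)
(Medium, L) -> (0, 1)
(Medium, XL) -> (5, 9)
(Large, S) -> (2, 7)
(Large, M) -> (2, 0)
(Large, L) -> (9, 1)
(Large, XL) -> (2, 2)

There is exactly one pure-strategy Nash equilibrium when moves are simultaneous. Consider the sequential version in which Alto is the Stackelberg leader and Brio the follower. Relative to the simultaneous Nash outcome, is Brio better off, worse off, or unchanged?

Work backward from Brio's decision.
- Small: BR = XL, leader payoff 9.
- Medium: BR = XL, leader payoff 5.
- Large: BR = S, leader payoff 2.
Among 9, 5, 2, the best is 9 at Small. Subgame-perfect outcome: (Small, XL) with payoffs (9, 7).
For the simultaneous game, intersect best replies.
Alto's best replies: S→Medium; M→Small; L→Large; XL→Small.
Brio's best replies: Small→XL; Medium→XL; Large→S.
Only (Small, XL) has each player best-responding; Nash payoffs (9, 7).
Brio earns 7 sequentially versus 7 at the Nash outcome: unchanged.

unchanged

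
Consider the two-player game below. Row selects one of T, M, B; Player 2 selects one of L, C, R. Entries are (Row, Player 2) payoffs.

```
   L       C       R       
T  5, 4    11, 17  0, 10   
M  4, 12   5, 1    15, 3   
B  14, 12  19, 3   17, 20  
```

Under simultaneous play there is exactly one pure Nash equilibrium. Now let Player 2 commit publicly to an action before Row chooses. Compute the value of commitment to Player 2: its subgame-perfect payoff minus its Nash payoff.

Row best-responds to each possible Player 2 move:
- L: Row compares 5, 4, 14 and picks B; Player 2 would get 12.
- C: Row compares 11, 5, 19 and picks B; Player 2 would get 3.
- R: Row compares 0, 15, 17 and picks B; Player 2 would get 20.
Player 2's induced payoffs are 12, 3, 20, so Player 2 commits to R. Subgame-perfect outcome: (B, R) with payoffs (17, 20).
Under simultaneous play:
Row's best replies: L→B; C→B; R→B.
Player 2's best replies: T→C; M→L; B→R.
Only (B, R) has each player best-responding; Nash payoffs (17, 20).
Player 2's commitment gain: 20 − 20 = 0.

0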